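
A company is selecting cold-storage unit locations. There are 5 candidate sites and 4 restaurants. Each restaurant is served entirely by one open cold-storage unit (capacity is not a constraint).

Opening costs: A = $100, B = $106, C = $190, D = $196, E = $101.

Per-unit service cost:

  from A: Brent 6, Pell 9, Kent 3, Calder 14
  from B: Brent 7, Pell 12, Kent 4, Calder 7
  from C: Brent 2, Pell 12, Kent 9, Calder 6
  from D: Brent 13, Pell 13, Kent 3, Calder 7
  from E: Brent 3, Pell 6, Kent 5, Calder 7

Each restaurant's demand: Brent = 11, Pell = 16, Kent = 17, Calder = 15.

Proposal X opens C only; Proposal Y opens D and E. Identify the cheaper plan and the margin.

Proposal Y is cheaper by 65.

Proposal X: {C}: Brent→C 2·11=22, Pell→C 12·16=192, Kent→C 9·17=153, Calder→C 6·15=90. Service 457; fixed 190; total 647.
Proposal Y: {D, E}: Brent→E 3·11=33, Pell→E 6·16=96, Kent→D 3·17=51, Calder→D 7·15=105. Service 285; fixed 297; total 582.
Difference: |647 − 582| = 65.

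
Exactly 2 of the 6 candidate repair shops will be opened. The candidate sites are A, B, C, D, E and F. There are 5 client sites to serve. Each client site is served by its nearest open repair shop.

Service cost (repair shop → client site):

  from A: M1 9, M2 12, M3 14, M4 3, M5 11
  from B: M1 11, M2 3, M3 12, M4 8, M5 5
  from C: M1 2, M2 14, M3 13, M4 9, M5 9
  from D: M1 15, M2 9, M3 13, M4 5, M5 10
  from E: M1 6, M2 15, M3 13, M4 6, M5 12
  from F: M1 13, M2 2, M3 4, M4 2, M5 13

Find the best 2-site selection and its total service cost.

Choose C and F; total service cost 19.

With exactly 2 open, each client site uses its cheapest among the chosen.
{C, F}: M1→C 2, M2→F 2, M3→F 4, M4→F 2, M5→C 9. Service cost 19.
{B, F}: service cost 24
{E, F}: service cost 26
Among all 15 size-2 choices, {C, F} is lowest.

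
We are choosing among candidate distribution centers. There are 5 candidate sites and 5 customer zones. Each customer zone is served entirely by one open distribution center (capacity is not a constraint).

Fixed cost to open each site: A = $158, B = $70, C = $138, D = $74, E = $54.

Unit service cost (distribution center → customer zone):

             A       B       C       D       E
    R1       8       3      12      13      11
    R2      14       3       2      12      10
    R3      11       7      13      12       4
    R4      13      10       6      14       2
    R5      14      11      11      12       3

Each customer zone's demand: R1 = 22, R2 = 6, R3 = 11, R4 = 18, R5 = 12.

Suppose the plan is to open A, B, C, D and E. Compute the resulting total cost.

Each customer zone is assigned to its cheapest site among the open ones.
{A, B, C, D, E}: R1→B 3·22=66, R2→C 2·6=12, R3→E 4·11=44, R4→E 2·18=36, R5→E 3·12=36. Service 194; fixed 494; total 688.

Total cost: 688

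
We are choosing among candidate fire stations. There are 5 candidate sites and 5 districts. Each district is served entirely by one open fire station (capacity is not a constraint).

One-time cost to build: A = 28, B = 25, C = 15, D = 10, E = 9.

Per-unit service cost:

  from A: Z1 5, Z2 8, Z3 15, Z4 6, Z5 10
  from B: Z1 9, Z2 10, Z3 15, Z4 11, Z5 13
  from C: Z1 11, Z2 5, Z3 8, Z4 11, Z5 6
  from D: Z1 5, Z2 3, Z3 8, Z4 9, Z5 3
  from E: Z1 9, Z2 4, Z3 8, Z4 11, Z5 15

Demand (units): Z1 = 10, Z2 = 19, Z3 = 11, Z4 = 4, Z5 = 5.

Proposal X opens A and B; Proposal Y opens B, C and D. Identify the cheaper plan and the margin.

Proposal Y is cheaper by 198.

Proposal X: {A, B}: Z1→A 5·10=50, Z2→A 8·19=152, Z3→A 15·11=165, Z4→A 6·4=24, Z5→A 10·5=50. Service 441; fixed 53; total 494.
Proposal Y: {B, C, D}: Z1→D 5·10=50, Z2→D 3·19=57, Z3→C 8·11=88, Z4→D 9·4=36, Z5→D 3·5=15. Service 246; fixed 50; total 296.
Difference: |494 − 296| = 198.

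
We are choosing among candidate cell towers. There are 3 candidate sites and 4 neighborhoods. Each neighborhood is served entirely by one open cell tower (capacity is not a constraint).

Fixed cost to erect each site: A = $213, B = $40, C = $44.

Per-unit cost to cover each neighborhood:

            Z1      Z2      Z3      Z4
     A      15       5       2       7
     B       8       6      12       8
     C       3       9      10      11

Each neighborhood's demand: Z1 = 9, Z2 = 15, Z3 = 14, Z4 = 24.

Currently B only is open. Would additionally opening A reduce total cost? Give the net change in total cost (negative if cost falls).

Current service cost with {B}: 522.
Adding A: each neighborhood re-picks its cheapest; new service cost 343, saving 179.
Extra fixed cost: 213. Net change = 213 − 179 = 34.
(Totals: 562 → 596.)

No — net change +34 (cost rises by 34).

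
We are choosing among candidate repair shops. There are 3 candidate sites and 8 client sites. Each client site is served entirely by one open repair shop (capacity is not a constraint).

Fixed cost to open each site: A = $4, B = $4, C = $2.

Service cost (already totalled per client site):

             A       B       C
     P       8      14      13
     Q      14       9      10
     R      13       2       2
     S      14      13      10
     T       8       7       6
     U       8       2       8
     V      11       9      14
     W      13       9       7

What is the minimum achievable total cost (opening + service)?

Minimum total cost: 63

For any fixed open set, each client site goes to its cheapest open site; total = fixed + service.
{A, B, C}: P→A 8, Q→B 9, R→B 2, S→C 10, T→C 6, U→B 2, V→B 9, W→C 7. Service 53; fixed 10; total 63.
{B, C}: service 58 + fixed 6 = 64
{A, B}: service 59 + fixed 8 = 67
{C}: service 70 + fixed 2 = 72
(All 7 nonempty subsets were checked; A, B and C is lowest.)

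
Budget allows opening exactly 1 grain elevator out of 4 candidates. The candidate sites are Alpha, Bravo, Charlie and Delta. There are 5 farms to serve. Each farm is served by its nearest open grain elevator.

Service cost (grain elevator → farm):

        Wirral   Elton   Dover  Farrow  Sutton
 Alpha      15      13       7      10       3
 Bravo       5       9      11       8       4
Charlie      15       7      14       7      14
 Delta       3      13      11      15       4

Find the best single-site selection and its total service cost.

Choose Bravo only; total service cost 37.

With exactly 1 open, each farm uses its cheapest among the chosen.
{Bravo}: Wirral→Bravo 5, Elton→Bravo 9, Dover→Bravo 11, Farrow→Bravo 8, Sutton→Bravo 4. Service cost 37.
{Delta}: service cost 46
{Alpha}: service cost 48
Among all 4 size-1 choices, {Bravo} is lowest.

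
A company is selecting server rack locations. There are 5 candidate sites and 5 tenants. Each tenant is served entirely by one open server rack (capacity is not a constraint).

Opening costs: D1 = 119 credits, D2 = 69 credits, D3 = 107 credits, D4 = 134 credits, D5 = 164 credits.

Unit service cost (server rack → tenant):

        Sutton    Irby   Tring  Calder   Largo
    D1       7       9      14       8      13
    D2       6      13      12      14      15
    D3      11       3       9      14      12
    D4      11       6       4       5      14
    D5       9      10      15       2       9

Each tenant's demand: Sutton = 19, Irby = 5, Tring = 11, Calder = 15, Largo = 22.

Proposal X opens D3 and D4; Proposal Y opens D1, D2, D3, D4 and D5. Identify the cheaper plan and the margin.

Proposal X is cheaper by 146.

Proposal X: {D3, D4}: Sutton→D3 11·19=209, Irby→D3 3·5=15, Tring→D4 4·11=44, Calder→D4 5·15=75, Largo→D3 12·22=264. Service 607; fixed 241; total 848.
Proposal Y: {D1, D2, D3, D4, D5}: Sutton→D2 6·19=114, Irby→D3 3·5=15, Tring→D4 4·11=44, Calder→D5 2·15=30, Largo→D5 9·22=198. Service 401; fixed 593; total 994.
Difference: |848 − 994| = 146.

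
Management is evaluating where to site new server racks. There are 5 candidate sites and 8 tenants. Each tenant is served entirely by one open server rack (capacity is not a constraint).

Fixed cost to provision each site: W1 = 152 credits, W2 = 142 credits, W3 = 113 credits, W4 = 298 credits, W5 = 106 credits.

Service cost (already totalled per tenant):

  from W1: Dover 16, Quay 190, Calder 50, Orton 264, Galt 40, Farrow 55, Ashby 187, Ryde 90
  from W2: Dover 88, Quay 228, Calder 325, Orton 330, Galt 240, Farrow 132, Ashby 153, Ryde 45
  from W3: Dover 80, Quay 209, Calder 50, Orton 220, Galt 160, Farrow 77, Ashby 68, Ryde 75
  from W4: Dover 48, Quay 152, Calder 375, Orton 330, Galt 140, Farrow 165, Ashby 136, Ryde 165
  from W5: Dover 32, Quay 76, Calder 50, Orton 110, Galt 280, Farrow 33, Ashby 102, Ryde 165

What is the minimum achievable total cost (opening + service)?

Minimum total cost: 775

For any fixed open set, each tenant goes to its cheapest open site; total = fixed + service.
{W1, W5}: Dover→W1 16, Quay→W5 76, Calder→W1 50, Orton→W5 110, Galt→W1 40, Farrow→W5 33, Ashby→W5 102, Ryde→W1 90. Service 517; fixed 258; total 775.
{W3, W5}: Dover→W5 32, Quay→W5 76, Calder→W3 50, Orton→W5 110, Galt→W3 160, Farrow→W5 33, Ashby→W3 68, Ryde→W3 75. Service 604; fixed 219; total 823.
{W1, W3, W5}: service 468 + fixed 371 = 839
{W1, W2, W3, W4, W5}: service 438 + fixed 811 = 1249
No other subset beats 775.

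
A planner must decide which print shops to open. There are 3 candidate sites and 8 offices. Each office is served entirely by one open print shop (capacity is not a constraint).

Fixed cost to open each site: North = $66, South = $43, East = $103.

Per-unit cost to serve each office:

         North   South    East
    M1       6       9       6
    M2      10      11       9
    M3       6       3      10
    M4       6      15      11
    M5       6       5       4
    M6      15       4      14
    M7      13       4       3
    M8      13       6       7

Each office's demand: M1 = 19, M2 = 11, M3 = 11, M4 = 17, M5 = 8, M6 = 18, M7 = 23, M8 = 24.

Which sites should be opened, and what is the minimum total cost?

Open North and South; minimum total cost 816.

For any fixed open set, each office goes to its cheapest open site; total = fixed + service.
{North, South}: M1→North 6·19=114, M2→North 10·11=110, M3→South 3·11=33, M4→North 6·17=102, M5→South 5·8=40, M6→South 4·18=72, M7→South 4·23=92, M8→South 6·24=144. Service 707; fixed 109; total 816.
{North, South, East}: service 665 + fixed 212 = 877
{South, East}: M1→East 6·19=114, M2→East 9·11=99, M3→South 3·11=33, M4→East 11·17=187, M5→East 4·8=32, M6→South 4·18=72, M7→East 3·23=69, M8→South 6·24=144. Service 750; fixed 146; total 896.
{South}: service 928 + fixed 43 = 971
No other subset beats 816.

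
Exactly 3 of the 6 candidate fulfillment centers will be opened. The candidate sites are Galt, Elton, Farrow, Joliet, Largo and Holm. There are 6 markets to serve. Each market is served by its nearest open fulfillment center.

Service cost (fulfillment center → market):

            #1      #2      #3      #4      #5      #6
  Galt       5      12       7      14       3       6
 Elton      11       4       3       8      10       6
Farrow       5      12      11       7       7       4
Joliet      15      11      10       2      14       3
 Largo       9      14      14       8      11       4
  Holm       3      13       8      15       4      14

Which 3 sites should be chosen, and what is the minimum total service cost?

Choose Elton, Joliet and Holm; total service cost 19.

With exactly 3 open, each market uses its cheapest among the chosen.
{Elton, Joliet, Holm}: #1→Holm 3, #2→Elton 4, #3→Elton 3, #4→Joliet 2, #5→Holm 4, #6→Joliet 3. Service cost 19.
{Galt, Elton, Joliet}: service cost 20
{Elton, Farrow, Joliet}: service cost 24
Among all 20 size-3 choices, {Elton, Joliet, Holm} is lowest.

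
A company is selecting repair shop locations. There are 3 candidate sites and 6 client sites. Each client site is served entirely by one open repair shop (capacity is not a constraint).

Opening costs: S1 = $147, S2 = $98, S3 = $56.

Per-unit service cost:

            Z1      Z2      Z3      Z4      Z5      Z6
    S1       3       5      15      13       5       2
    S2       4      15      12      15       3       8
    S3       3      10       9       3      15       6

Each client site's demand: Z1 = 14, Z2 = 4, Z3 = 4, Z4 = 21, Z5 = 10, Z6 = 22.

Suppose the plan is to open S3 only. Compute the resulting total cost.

Each client site is assigned to its cheapest site among the open ones.
{S3}: Z1→S3 3·14=42, Z2→S3 10·4=40, Z3→S3 9·4=36, Z4→S3 3·21=63, Z5→S3 15·10=150, Z6→S3 6·22=132. Service 463; fixed 56; total 519.

Total cost: 519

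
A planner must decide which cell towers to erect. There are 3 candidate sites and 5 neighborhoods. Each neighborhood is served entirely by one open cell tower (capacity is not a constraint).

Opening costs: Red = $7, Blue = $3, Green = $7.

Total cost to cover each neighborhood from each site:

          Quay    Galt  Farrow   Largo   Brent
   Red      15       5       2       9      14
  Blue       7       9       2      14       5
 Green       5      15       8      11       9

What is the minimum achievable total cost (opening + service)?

For any fixed open set, each neighborhood goes to its cheapest open site; total = fixed + service.
{Red, Blue}: Quay→Blue 7, Galt→Red 5, Farrow→Red 2, Largo→Red 9, Brent→Blue 5. Service 28; fixed 10; total 38.
{Blue}: Quay→Blue 7, Galt→Blue 9, Farrow→Blue 2, Largo→Blue 14, Brent→Blue 5. Service 37; fixed 3; total 40.
{Blue, Green}: service 32 + fixed 10 = 42
{Red, Blue, Green}: service 26 + fixed 17 = 43
No other subset beats 38.

Minimum total cost: 38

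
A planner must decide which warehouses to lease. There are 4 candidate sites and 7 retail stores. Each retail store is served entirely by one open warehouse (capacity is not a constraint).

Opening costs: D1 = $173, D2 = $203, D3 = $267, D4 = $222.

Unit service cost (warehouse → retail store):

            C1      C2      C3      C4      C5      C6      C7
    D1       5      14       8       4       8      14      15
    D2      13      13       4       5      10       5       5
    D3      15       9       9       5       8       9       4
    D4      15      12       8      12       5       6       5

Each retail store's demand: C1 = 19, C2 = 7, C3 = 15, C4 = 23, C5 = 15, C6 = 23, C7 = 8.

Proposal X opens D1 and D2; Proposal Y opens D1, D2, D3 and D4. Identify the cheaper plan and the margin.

Proposal X: {D1, D2}: C1→D1 5·19=95, C2→D2 13·7=91, C3→D2 4·15=60, C4→D1 4·23=92, C5→D1 8·15=120, C6→D2 5·23=115, C7→D2 5·8=40. Service 613; fixed 376; total 989.
Proposal Y: {D1, D2, D3, D4}: C1→D1 5·19=95, C2→D3 9·7=63, C3→D2 4·15=60, C4→D1 4·23=92, C5→D4 5·15=75, C6→D2 5·23=115, C7→D3 4·8=32. Service 532; fixed 865; total 1397.
Difference: |989 − 1397| = 408.

Proposal X is cheaper by 408.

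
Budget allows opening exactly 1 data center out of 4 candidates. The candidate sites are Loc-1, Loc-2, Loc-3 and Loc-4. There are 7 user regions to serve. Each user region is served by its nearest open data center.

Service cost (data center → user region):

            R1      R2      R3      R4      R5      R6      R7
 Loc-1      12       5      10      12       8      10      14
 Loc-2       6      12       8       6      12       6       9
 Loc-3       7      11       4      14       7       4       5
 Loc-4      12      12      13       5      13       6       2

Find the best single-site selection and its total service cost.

With exactly 1 open, each user region uses its cheapest among the chosen.
{Loc-3}: R1→Loc-3 7, R2→Loc-3 11, R3→Loc-3 4, R4→Loc-3 14, R5→Loc-3 7, R6→Loc-3 4, R7→Loc-3 5. Service cost 52.
{Loc-2}: service cost 59
{Loc-4}: service cost 63
Among all 4 size-1 choices, {Loc-3} is lowest.

Choose Loc-3 only; total service cost 52.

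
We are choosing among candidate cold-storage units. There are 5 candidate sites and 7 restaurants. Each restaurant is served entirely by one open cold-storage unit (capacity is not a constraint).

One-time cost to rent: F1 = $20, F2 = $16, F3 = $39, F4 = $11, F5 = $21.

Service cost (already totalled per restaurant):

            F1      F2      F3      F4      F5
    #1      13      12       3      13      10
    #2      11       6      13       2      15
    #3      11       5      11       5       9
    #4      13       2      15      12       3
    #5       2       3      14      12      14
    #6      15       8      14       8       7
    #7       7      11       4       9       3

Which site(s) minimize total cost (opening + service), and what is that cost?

Open F2 only; minimum total cost 63.

For any fixed open set, each restaurant goes to its cheapest open site; total = fixed + service.
{F2}: #1→F2 12, #2→F2 6, #3→F2 5, #4→F2 2, #5→F2 3, #6→F2 8, #7→F2 11. Service 47; fixed 16; total 63.
{F2, F4}: #1→F2 12, #2→F4 2, #3→F2 5, #4→F2 2, #5→F2 3, #6→F2 8, #7→F4 9. Service 41; fixed 27; total 68.
{F4}: #1→F4 13, #2→F4 2, #3→F4 5, #4→F4 12, #5→F4 12, #6→F4 8, #7→F4 9. Service 61; fixed 11; total 72.
{F1, F2, F3, F4, F5}: service 24 + fixed 107 = 131
No other subset beats 63.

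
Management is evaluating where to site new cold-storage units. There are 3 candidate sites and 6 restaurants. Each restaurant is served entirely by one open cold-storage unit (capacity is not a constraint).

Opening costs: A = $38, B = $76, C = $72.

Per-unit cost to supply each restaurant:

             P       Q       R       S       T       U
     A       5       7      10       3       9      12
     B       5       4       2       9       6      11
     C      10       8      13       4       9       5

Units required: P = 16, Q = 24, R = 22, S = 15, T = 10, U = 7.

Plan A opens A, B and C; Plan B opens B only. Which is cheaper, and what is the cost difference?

Plan A is cheaper by 22.

Plan A: {A, B, C}: P→A 5·16=80, Q→B 4·24=96, R→B 2·22=44, S→A 3·15=45, T→B 6·10=60, U→C 5·7=35. Service 360; fixed 186; total 546.
Plan B: {B}: P→B 5·16=80, Q→B 4·24=96, R→B 2·22=44, S→B 9·15=135, T→B 6·10=60, U→B 11·7=77. Service 492; fixed 76; total 568.
Difference: |546 − 568| = 22.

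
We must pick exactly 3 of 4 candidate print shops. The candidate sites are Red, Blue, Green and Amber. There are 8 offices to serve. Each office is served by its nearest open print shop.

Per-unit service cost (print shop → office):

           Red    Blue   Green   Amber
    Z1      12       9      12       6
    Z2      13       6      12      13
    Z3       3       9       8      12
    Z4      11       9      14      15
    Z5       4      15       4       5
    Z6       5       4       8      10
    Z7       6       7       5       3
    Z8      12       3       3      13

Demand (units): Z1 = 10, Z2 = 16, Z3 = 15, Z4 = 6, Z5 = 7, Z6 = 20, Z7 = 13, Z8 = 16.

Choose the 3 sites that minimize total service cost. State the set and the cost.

With exactly 3 open, each office uses its cheapest among the chosen.
{Red, Blue, Amber}: Z1→Amber 6·10=60, Z2→Blue 6·16=96, Z3→Red 3·15=45, Z4→Blue 9·6=54, Z5→Red 4·7=28, Z6→Blue 4·20=80, Z7→Amber 3·13=39, Z8→Blue 3·16=48. Service cost 450.
{Red, Blue, Green}: service cost 506
{Blue, Green, Amber}: service cost 525
Among all 4 size-3 choices, {Red, Blue, Amber} is lowest.

Choose Red, Blue and Amber; total service cost 450.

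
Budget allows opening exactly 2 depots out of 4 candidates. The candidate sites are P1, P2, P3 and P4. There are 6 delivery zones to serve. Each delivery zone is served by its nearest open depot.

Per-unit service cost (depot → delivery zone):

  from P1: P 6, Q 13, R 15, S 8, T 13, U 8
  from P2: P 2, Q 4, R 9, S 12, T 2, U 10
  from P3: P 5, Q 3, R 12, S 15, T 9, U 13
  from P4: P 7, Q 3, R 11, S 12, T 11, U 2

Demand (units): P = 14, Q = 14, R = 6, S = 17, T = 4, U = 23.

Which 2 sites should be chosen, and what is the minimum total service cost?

Choose P2 and P4; total service cost 382.

With exactly 2 open, each delivery zone uses its cheapest among the chosen.
{P2, P4}: P→P2 2·14=28, Q→P4 3·14=42, R→P2 9·6=54, S→P2 12·17=204, T→P2 2·4=8, U→P4 2·23=46. Service cost 382.
{P1, P4}: service cost 418
{P3, P4}: service cost 464
Among all 6 size-2 choices, {P2, P4} is lowest.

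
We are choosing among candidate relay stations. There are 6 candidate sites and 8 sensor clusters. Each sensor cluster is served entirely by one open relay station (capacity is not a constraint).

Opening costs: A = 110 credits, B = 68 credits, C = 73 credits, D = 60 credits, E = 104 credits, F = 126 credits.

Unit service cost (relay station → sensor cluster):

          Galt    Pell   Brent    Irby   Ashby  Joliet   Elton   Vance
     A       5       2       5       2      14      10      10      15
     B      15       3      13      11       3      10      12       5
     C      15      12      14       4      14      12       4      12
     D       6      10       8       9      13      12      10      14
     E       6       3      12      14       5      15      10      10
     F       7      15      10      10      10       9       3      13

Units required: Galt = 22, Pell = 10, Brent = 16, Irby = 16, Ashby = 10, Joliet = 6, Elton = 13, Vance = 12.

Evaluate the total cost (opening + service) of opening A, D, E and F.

Each sensor cluster is assigned to its cheapest site among the open ones.
{A, D, E, F}: Galt→A 5·22=110, Pell→A 2·10=20, Brent→A 5·16=80, Irby→A 2·16=32, Ashby→E 5·10=50, Joliet→F 9·6=54, Elton→F 3·13=39, Vance→E 10·12=120. Service 505; fixed 400; total 905.

Total cost: 905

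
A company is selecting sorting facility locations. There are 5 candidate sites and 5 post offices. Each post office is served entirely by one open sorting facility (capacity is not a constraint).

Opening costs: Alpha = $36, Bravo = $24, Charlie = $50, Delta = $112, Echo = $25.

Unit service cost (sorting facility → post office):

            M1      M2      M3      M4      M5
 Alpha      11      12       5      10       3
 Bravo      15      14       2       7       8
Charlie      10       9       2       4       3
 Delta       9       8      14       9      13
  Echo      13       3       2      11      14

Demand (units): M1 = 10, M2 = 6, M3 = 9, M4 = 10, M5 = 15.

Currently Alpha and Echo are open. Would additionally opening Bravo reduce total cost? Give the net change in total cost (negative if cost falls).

Yes — net change −6 (cost falls by 6).

Current service cost with {Alpha, Echo}: 291.
Adding Bravo: each post office re-picks its cheapest; new service cost 261, saving 30.
Extra fixed cost: 24. Net change = 24 − 30 = -6.
(Totals: 352 → 346.)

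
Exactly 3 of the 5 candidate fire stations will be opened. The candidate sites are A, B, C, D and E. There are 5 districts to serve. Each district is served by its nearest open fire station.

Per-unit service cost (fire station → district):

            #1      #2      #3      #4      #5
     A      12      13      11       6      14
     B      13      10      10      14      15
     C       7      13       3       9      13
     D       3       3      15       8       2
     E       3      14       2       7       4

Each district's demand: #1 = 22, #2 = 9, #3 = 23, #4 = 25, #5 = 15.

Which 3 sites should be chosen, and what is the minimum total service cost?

Choose A, D and E; total service cost 319.

With exactly 3 open, each district uses its cheapest among the chosen.
{A, D, E}: #1→D 3·22=66, #2→D 3·9=27, #3→E 2·23=46, #4→A 6·25=150, #5→D 2·15=30. Service cost 319.
{A, C, D}: service cost 342
{B, D, E}: service cost 344
Among all 10 size-3 choices, {A, D, E} is lowest.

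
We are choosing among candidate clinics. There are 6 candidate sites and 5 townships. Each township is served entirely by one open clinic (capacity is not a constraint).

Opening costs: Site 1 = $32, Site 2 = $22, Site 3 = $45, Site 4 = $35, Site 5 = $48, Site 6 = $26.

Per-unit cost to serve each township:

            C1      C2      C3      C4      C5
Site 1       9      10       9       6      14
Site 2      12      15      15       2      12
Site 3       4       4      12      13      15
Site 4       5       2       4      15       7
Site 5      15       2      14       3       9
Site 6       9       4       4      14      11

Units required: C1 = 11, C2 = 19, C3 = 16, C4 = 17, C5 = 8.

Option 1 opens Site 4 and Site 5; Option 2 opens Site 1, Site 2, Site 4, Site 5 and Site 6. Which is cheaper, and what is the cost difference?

Option 1 is cheaper by 63.

Option 1: {Site 4, Site 5}: C1→Site 4 5·11=55, C2→Site 4 2·19=38, C3→Site 4 4·16=64, C4→Site 5 3·17=51, C5→Site 4 7·8=56. Service 264; fixed 83; total 347.
Option 2: {Site 1, Site 2, Site 4, Site 5, Site 6}: C1→Site 4 5·11=55, C2→Site 4 2·19=38, C3→Site 4 4·16=64, C4→Site 2 2·17=34, C5→Site 4 7·8=56. Service 247; fixed 163; total 410.
Difference: |347 − 410| = 63.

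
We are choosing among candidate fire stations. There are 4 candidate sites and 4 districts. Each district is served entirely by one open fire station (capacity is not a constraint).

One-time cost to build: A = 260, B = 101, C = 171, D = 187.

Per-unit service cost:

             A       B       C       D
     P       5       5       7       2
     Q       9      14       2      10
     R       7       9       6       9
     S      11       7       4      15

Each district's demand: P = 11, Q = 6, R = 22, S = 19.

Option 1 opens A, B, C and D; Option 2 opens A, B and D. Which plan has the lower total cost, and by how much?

Option 1: {A, B, C, D}: P→D 2·11=22, Q→C 2·6=12, R→C 6·22=132, S→C 4·19=76. Service 242; fixed 719; total 961.
Option 2: {A, B, D}: P→D 2·11=22, Q→A 9·6=54, R→A 7·22=154, S→B 7·19=133. Service 363; fixed 548; total 911.
Difference: |961 − 911| = 50.

Option 2 is cheaper by 50.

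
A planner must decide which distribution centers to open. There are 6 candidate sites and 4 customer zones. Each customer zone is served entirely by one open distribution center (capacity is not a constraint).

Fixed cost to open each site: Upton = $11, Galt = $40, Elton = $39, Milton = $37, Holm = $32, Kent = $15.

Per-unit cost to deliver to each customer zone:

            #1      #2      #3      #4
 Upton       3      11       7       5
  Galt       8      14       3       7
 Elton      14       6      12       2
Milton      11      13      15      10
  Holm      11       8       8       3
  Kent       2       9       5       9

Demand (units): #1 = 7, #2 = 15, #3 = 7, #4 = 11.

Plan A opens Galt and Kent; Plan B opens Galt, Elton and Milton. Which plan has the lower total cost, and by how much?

Plan A is cheaper by 3.

Plan A: {Galt, Kent}: #1→Kent 2·7=14, #2→Kent 9·15=135, #3→Galt 3·7=21, #4→Galt 7·11=77. Service 247; fixed 55; total 302.
Plan B: {Galt, Elton, Milton}: #1→Galt 8·7=56, #2→Elton 6·15=90, #3→Galt 3·7=21, #4→Elton 2·11=22. Service 189; fixed 116; total 305.
Difference: |302 − 305| = 3.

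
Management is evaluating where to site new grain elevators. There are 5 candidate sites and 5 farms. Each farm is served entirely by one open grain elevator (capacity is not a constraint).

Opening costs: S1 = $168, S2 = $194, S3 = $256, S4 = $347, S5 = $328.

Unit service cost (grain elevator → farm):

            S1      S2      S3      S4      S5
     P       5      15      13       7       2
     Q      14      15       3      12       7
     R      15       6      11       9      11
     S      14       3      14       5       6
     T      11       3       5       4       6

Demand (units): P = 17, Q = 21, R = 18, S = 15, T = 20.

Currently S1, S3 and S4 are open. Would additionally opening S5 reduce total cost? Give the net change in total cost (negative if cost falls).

No — net change +277 (cost rises by 277).

Current service cost with {S1, S3, S4}: 465.
Adding S5: each farm re-picks its cheapest; new service cost 414, saving 51.
Extra fixed cost: 328. Net change = 328 − 51 = 277.
(Totals: 1236 → 1513.)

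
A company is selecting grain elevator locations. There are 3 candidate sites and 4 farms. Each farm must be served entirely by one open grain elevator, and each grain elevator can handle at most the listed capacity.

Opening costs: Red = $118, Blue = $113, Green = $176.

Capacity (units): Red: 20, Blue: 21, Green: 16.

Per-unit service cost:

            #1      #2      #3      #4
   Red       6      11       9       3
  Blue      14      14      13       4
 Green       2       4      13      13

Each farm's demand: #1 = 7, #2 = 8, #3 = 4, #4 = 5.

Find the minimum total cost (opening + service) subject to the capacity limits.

Minimum total cost: 391

Open {Red, Green}: #1→Green 2·7=14, #2→Green 4·8=32, #3→Red 9·4=36, #4→Red 3·5=15.
Loads: Red carries 9/20, Green carries 15/16. Service 97; fixed 294; total 391.
Next best feasible plan costs 407.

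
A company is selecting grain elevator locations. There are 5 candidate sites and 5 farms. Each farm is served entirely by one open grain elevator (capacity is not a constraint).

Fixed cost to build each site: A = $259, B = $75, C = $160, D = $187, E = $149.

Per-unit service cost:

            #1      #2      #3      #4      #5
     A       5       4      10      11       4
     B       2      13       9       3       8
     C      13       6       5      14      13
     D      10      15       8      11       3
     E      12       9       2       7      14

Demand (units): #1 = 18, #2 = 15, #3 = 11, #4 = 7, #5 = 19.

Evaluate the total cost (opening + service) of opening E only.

Total cost: 837

Each farm is assigned to its cheapest site among the open ones.
{E}: #1→E 12·18=216, #2→E 9·15=135, #3→E 2·11=22, #4→E 7·7=49, #5→E 14·19=266. Service 688; fixed 149; total 837.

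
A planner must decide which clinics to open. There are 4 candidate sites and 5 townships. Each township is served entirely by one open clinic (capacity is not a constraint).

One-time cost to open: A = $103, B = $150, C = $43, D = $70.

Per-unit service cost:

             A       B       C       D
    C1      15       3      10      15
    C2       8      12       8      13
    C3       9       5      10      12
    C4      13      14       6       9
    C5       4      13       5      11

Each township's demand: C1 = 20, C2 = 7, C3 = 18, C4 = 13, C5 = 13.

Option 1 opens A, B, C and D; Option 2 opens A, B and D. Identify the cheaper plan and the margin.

Option 1: {A, B, C, D}: C1→B 3·20=60, C2→A 8·7=56, C3→B 5·18=90, C4→C 6·13=78, C5→A 4·13=52. Service 336; fixed 366; total 702.
Option 2: {A, B, D}: C1→B 3·20=60, C2→A 8·7=56, C3→B 5·18=90, C4→D 9·13=117, C5→A 4·13=52. Service 375; fixed 323; total 698.
Difference: |702 − 698| = 4.

Option 2 is cheaper by 4.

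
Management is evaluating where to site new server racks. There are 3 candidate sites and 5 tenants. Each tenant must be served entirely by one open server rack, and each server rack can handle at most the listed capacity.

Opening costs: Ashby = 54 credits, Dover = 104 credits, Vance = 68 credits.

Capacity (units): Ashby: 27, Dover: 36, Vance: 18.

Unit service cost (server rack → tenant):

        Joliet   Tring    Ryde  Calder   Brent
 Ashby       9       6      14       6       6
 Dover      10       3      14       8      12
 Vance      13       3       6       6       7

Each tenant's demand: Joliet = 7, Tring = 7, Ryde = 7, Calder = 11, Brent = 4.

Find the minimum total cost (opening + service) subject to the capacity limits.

Open {Ashby, Vance}: Joliet→Ashby 9·7=63, Tring→Vance 3·7=21, Ryde→Vance 6·7=42, Calder→Ashby 6·11=66, Brent→Ashby 6·4=24.
Loads: Ashby carries 22/27, Vance carries 14/18. Service 216; fixed 122; total 338.
Next best feasible plan costs 342.

Minimum total cost: 338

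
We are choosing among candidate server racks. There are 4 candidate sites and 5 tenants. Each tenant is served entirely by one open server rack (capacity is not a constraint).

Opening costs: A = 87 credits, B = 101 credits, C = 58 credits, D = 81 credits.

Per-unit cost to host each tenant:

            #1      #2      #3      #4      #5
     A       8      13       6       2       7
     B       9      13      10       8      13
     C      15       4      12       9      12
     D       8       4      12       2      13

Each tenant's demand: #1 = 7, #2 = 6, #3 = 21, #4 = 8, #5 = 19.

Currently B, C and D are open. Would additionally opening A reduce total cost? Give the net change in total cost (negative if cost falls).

Current service cost with {B, C, D}: 534.
Adding A: each tenant re-picks its cheapest; new service cost 355, saving 179.
Extra fixed cost: 87. Net change = 87 − 179 = -92.
(Totals: 774 → 682.)

Yes — net change −92 (cost falls by 92).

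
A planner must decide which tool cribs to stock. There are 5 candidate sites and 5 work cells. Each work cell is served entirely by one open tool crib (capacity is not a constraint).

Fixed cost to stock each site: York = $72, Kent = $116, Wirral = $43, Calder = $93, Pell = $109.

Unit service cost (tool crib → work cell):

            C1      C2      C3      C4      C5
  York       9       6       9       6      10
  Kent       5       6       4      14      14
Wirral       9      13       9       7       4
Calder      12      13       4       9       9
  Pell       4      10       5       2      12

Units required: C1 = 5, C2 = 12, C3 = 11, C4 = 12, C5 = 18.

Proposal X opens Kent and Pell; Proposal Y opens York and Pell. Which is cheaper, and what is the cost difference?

Proposal X: {Kent, Pell}: C1→Pell 4·5=20, C2→Kent 6·12=72, C3→Kent 4·11=44, C4→Pell 2·12=24, C5→Pell 12·18=216. Service 376; fixed 225; total 601.
Proposal Y: {York, Pell}: C1→Pell 4·5=20, C2→York 6·12=72, C3→Pell 5·11=55, C4→Pell 2·12=24, C5→York 10·18=180. Service 351; fixed 181; total 532.
Difference: |601 − 532| = 69.

Proposal Y is cheaper by 69.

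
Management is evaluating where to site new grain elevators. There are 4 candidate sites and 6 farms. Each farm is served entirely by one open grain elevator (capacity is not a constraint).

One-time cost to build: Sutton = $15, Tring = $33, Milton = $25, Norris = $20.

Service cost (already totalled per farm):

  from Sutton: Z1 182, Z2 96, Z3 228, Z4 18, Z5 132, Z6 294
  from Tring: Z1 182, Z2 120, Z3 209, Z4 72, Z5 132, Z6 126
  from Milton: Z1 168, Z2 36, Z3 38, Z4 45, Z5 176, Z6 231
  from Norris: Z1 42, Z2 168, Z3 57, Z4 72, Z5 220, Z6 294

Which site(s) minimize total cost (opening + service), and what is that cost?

For any fixed open set, each farm goes to its cheapest open site; total = fixed + service.
{Sutton, Tring, Milton, Norris}: Z1→Norris 42, Z2→Milton 36, Z3→Milton 38, Z4→Sutton 18, Z5→Sutton 132, Z6→Tring 126. Service 392; fixed 93; total 485.
{Tring, Milton, Norris}: Z1→Norris 42, Z2→Milton 36, Z3→Milton 38, Z4→Milton 45, Z5→Tring 132, Z6→Tring 126. Service 419; fixed 78; total 497.
{Sutton, Tring, Norris}: service 471 + fixed 68 = 539
{Sutton}: service 950 + fixed 15 = 965
(All 15 nonempty subsets were checked; Sutton, Tring, Milton and Norris is lowest.)

Open Sutton, Tring, Milton and Norris; minimum total cost 485.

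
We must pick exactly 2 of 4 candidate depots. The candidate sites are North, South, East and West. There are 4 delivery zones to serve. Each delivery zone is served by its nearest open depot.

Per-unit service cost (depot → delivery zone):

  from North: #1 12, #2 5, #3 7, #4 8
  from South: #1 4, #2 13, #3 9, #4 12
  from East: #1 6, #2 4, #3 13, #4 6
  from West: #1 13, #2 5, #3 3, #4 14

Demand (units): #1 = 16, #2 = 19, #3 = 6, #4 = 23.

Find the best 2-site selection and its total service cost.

With exactly 2 open, each delivery zone uses its cheapest among the chosen.
{East, West}: #1→East 6·16=96, #2→East 4·19=76, #3→West 3·6=18, #4→East 6·23=138. Service cost 328.
{South, East}: service cost 332
{North, East}: service cost 352
Among all 6 size-2 choices, {East, West} is lowest.

Choose East and West; total service cost 328.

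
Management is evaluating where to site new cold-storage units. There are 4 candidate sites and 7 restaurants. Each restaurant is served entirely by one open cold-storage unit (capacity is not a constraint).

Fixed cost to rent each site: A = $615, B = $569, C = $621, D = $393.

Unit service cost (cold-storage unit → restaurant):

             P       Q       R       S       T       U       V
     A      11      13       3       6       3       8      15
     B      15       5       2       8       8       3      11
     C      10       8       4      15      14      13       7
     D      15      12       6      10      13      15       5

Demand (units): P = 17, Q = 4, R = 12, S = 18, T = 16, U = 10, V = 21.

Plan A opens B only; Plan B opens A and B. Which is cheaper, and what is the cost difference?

Plan A is cheaper by 431.

Plan A: {B}: P→B 15·17=255, Q→B 5·4=20, R→B 2·12=24, S→B 8·18=144, T→B 8·16=128, U→B 3·10=30, V→B 11·21=231. Service 832; fixed 569; total 1401.
Plan B: {A, B}: P→A 11·17=187, Q→B 5·4=20, R→B 2·12=24, S→A 6·18=108, T→A 3·16=48, U→B 3·10=30, V→B 11·21=231. Service 648; fixed 1184; total 1832.
Difference: |1401 − 1832| = 431.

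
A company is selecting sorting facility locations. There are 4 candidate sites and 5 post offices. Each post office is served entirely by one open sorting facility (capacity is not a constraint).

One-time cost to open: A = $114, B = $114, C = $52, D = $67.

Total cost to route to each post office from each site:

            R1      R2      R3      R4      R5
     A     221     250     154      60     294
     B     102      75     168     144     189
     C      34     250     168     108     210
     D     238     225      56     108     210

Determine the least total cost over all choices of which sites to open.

Minimum total cost: 695

For any fixed open set, each post office goes to its cheapest open site; total = fixed + service.
{B, C, D}: R1→C 34, R2→B 75, R3→D 56, R4→C 108, R5→B 189. Service 462; fixed 233; total 695.
{B, D}: R1→B 102, R2→B 75, R3→D 56, R4→D 108, R5→B 189. Service 530; fixed 181; total 711.
{B, C}: service 574 + fixed 166 = 740
{A, B, C, D}: R1→C 34, R2→B 75, R3→D 56, R4→A 60, R5→B 189. Service 414; fixed 347; total 761.
No other subset beats 695.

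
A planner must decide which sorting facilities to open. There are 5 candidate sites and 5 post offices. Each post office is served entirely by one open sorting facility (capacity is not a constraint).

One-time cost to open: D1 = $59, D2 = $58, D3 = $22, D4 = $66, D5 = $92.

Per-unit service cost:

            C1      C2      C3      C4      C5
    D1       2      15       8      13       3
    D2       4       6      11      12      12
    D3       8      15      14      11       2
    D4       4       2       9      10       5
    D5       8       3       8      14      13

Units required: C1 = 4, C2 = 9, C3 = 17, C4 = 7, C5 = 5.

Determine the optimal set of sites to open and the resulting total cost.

Open D4 only; minimum total cost 348.

For any fixed open set, each post office goes to its cheapest open site; total = fixed + service.
{D4}: C1→D4 4·4=16, C2→D4 2·9=18, C3→D4 9·17=153, C4→D4 10·7=70, C5→D4 5·5=25. Service 282; fixed 66; total 348.
{D3, D4}: service 267 + fixed 88 = 355
{D1, D4}: C1→D1 2·4=8, C2→D4 2·9=18, C3→D1 8·17=136, C4→D4 10·7=70, C5→D1 3·5=15. Service 247; fixed 125; total 372.
{D1, D2, D3, D4, D5}: C1→D1 2·4=8, C2→D4 2·9=18, C3→D1 8·17=136, C4→D4 10·7=70, C5→D3 2·5=10. Service 242; fixed 297; total 539.
No other subset beats 348.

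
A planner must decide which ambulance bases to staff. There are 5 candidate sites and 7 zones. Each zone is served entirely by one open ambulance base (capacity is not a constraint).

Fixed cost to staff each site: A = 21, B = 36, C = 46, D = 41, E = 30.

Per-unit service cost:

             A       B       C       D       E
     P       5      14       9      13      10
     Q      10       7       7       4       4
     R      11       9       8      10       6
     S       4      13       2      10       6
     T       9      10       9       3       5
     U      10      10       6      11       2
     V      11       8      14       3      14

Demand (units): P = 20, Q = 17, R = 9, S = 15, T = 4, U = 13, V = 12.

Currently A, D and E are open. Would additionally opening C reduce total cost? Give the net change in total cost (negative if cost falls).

No — net change +16 (cost rises by 16).

Current service cost with {A, D, E}: 356.
Adding C: each zone re-picks its cheapest; new service cost 326, saving 30.
Extra fixed cost: 46. Net change = 46 − 30 = 16.
(Totals: 448 → 464.)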